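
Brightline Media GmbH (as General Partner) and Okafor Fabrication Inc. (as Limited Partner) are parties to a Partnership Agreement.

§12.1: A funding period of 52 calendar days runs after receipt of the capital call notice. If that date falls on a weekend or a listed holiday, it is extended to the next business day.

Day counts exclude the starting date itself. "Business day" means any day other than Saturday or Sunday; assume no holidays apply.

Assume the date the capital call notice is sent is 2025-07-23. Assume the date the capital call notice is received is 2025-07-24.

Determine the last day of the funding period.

Adding 52 calendar days to 2025-07-24 gives 2025-09-14, which is the last day of the funding period. That falls on a Sunday, so it rolls to the next business day, Monday, 2025-09-15.

2025-09-15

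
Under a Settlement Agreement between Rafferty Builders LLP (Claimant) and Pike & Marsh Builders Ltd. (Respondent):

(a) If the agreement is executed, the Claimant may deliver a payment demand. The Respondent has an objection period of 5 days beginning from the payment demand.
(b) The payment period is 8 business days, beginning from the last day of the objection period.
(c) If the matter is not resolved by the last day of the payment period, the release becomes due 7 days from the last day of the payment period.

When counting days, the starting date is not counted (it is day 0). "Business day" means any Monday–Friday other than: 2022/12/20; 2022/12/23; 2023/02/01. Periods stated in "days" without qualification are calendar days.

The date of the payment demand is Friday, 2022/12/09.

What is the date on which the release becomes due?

The last day of the objection period: 2022/12/09 + 5 days = 2022/12/14.
The last day of the payment period: counting 8 business days from Wednesday, 2022/12/14 (Dec 15, Dec 16, Dec 19, Dec 21, Dec 22, Dec 26, Dec 27, Dec 28, skipping weekends and the listed holidays on Dec 20, Dec 23) reaches Wednesday, 2022/12/28.
The date on which the release becomes due: 7 calendar days after 2022/12/28 is 2023/01/04.

2023/01/04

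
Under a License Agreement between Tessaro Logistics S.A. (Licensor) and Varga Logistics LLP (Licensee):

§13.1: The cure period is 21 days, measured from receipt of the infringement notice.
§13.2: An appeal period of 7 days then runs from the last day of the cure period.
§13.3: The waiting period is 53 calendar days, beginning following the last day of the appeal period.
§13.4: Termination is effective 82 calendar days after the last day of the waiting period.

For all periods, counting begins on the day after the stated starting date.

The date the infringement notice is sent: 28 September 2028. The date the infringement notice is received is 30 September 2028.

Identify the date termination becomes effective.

The last day of the cure period: 21 calendar days after 30 September 2028 is 21 October 2028.
The last day of the appeal period: 7 calendar days after 21 October 2028 is 28 October 2028.
The last day of the waiting period: 53 calendar days after 28 October 2028 is 20 December 2028.
Adding 82 calendar days to 20 December 2028 gives 12 March 2029, which is the date termination becomes effective.

12 March 2029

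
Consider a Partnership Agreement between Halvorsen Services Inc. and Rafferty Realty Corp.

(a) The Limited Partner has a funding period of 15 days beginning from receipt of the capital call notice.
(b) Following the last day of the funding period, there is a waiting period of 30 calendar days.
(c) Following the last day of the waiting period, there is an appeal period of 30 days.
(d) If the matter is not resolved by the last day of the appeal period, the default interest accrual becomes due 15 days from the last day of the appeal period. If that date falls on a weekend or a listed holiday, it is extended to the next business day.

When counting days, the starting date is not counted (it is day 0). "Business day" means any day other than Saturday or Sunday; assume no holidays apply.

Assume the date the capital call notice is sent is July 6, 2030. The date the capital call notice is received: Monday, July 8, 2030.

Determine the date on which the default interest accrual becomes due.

The last day of the funding period: 15 calendar days after July 8, 2030 is July 23, 2030.
The last day of the waiting period: July 23, 2030 + 30 days = August 22, 2030.
The last day of the appeal period: August 22, 2030 + 30 days = September 21, 2030.
The date on which the default interest accrual becomes due: 15 calendar days after September 21, 2030 is October 6, 2030. That falls on a Sunday, so it rolls to the next business day, Monday, October 7, 2030.

October 7, 2030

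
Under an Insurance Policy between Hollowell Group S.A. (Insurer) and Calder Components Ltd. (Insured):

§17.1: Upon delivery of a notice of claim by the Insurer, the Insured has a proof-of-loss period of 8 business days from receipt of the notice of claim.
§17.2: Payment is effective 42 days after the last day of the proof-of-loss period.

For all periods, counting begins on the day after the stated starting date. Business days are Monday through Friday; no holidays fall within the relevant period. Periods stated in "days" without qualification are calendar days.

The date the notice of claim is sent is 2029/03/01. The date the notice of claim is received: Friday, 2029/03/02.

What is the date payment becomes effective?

2029/04/25

From Friday, 2029/03/02, 8 business days (Mar 5, Mar 6, Mar 7, Mar 8, Mar 9, Mar 12, Mar 13, Mar 14, skipping weekends) brings us to Wednesday, 2029/03/14, which is the last day of the proof-of-loss period.
The date payment becomes effective: 2029/03/14 + 42 days = 2029/04/25.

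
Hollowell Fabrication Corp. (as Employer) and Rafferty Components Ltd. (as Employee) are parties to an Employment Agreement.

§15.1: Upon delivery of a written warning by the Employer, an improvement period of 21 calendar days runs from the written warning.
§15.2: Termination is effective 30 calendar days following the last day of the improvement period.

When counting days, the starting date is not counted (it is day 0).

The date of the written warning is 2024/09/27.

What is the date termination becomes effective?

2024/11/17

The last day of the improvement period: 21 calendar days after 2024/09/27 is 2024/10/18.
Adding 30 calendar days to 2024/10/18 gives 2024/11/17, which is the date termination becomes effective.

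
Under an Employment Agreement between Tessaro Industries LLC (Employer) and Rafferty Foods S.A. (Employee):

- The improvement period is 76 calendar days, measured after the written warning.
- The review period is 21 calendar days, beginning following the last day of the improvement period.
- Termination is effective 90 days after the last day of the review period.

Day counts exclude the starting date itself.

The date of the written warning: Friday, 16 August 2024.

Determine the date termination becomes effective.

The last day of the improvement period: 76 calendar days after 16 August 2024 is 31 October 2024.
The last day of the review period: 31 October 2024 + 21 days = 21 November 2024.
The date termination becomes effective: 90 calendar days after 21 November 2024 is 19 February 2025.

19 February 2025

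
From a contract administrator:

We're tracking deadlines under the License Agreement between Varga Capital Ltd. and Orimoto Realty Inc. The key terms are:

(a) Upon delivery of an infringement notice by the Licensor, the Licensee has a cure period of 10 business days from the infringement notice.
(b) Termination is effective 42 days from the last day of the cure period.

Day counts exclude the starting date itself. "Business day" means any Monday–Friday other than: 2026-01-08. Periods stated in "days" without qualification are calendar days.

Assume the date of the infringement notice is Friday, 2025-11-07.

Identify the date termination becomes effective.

2026-01-02

The last day of the cure period: 10 business days after Friday, 2025-11-07, skipping weekends — Nov 10, Nov 11, Nov 12, Nov 13, Nov 14, Nov 17, Nov 18, Nov 19, Nov 20, Nov 21 — lands on Friday, 2025-11-21.
Adding 42 calendar days to 2025-11-21 gives 2026-01-02, which is the date termination becomes effective.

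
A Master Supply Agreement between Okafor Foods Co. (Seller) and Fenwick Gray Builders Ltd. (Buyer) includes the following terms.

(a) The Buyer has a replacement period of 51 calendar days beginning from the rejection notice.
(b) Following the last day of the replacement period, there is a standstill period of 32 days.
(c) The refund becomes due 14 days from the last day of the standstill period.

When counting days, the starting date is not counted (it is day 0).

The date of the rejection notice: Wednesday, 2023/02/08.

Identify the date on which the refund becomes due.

The last day of the replacement period: 51 calendar days after 2023/02/08 is 2023/03/31.
The last day of the standstill period: 2023/03/31 + 32 days = 2023/05/02.
The date on which the refund becomes due: 2023/05/02 + 14 days = 2023/05/16.

2023/05/16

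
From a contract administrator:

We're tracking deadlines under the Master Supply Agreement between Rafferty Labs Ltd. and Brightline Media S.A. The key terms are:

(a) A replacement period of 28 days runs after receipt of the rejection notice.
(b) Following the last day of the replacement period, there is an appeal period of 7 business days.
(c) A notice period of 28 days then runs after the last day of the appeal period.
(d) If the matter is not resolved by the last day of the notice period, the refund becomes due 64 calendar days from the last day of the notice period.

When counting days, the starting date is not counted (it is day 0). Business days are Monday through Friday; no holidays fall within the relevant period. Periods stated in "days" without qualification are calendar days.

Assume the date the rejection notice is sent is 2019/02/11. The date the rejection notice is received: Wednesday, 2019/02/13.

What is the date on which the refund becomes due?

2019/06/22

The last day of the replacement period: 28 calendar days after 2019/02/13 is 2019/03/13.
The last day of the appeal period: 7 business days after Wednesday, 2019/03/13, skipping weekends — Mar 14, Mar 15, Mar 18, Mar 19, Mar 20, Mar 21, Mar 22 — lands on Friday, 2019/03/22.
Adding 28 calendar days to 2019/03/22 gives 2019/04/19, which is the last day of the notice period.
Adding 64 calendar days to 2019/04/19 gives 2019/06/22, which is the date on which the refund becomes due.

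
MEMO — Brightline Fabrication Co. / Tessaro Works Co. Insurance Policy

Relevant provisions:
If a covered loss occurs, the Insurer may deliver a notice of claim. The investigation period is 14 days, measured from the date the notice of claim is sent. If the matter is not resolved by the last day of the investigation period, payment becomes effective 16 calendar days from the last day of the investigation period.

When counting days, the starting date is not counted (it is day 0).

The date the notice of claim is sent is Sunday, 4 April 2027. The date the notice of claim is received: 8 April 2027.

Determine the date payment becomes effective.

Adding 14 calendar days to 4 April 2027 gives 18 April 2027, which is the last day of the investigation period.
Adding 16 calendar days to 18 April 2027 gives 4 May 2027, which is the date payment becomes effective.

4 May 2027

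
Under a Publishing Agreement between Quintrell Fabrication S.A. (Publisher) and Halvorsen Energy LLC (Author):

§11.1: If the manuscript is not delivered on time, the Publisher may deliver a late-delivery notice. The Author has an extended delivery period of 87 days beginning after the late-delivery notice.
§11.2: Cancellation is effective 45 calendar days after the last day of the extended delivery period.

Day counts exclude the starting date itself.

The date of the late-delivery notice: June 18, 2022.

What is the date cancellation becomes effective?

October 28, 2022

The last day of the extended delivery period: June 18, 2022 + 87 days = September 13, 2022.
Adding 45 calendar days to September 13, 2022 gives October 28, 2022, which is the date cancellation becomes effective.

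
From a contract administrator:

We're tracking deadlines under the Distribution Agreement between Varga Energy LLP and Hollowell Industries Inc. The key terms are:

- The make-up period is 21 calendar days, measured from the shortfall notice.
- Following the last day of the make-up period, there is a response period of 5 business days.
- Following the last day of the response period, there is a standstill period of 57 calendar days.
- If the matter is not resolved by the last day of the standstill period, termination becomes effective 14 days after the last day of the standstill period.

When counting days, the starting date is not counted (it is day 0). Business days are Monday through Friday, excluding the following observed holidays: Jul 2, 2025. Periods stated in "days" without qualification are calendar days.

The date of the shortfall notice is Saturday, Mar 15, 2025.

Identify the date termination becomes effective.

Jun 21, 2025

The last day of the make-up period: 21 calendar days after Mar 15, 2025 is Apr 5, 2025.
The last day of the response period: counting 5 business days from Saturday, Apr 5, 2025 (Apr 7, Apr 8, Apr 9, Apr 10, Apr 11, skipping weekends) reaches Friday, Apr 11, 2025.
The last day of the standstill period: Apr 11, 2025 + 57 days = Jun 7, 2025.
Adding 14 calendar days to Jun 7, 2025 gives Jun 21, 2025, which is the date termination becomes effective.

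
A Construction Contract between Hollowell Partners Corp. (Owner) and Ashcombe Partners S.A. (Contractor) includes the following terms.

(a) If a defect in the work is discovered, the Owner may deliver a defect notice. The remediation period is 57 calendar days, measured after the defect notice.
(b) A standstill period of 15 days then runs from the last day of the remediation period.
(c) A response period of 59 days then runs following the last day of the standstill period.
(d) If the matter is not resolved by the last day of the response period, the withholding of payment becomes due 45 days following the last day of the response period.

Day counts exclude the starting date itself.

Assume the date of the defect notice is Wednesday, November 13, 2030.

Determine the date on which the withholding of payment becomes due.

May 8, 2031

The last day of the remediation period: November 13, 2030 + 57 days = January 9, 2031.
The last day of the standstill period: January 9, 2031 + 15 days = January 24, 2031.
The last day of the response period: January 24, 2031 + 59 days = March 24, 2031.
Adding 45 calendar days to March 24, 2031 gives May 8, 2031, which is the date on which the withholding of payment becomes due.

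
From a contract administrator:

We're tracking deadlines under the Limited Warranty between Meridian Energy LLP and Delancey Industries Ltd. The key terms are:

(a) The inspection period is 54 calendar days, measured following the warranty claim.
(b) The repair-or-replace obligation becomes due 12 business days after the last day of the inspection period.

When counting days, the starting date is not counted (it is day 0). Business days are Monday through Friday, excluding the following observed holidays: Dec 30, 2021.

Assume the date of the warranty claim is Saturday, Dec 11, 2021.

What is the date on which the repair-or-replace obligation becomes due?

Adding 54 calendar days to Dec 11, 2021 gives Feb 3, 2022, which is the last day of the inspection period.
The date on which the repair-or-replace obligation becomes due: 12 business days after Thursday, Feb 3, 2022, skipping weekends — Feb 4, Feb 7, Feb 8, Feb 9, …, Feb 17, Feb 18, Feb 21 — lands on Monday, Feb 21, 2022.

Feb 21, 2022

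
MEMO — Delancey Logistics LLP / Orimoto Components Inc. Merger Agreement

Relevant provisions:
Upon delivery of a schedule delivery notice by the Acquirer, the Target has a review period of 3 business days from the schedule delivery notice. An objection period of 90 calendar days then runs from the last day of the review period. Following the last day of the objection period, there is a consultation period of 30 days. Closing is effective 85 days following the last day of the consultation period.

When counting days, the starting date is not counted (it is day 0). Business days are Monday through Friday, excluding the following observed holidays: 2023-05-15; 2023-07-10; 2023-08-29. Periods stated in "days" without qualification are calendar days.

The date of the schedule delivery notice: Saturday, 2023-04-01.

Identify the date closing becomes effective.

2023-10-27

The last day of the review period: 3 business days after Saturday, 2023-04-01, skipping weekends — Apr 3, Apr 4, Apr 5 — lands on Wednesday, 2023-04-05.
The last day of the objection period: 90 calendar days after 2023-04-05 is 2023-07-04.
Adding 30 calendar days to 2023-07-04 gives 2023-08-03, which is the last day of the consultation period.
The date closing becomes effective: 2023-08-03 + 85 days = 2023-10-27.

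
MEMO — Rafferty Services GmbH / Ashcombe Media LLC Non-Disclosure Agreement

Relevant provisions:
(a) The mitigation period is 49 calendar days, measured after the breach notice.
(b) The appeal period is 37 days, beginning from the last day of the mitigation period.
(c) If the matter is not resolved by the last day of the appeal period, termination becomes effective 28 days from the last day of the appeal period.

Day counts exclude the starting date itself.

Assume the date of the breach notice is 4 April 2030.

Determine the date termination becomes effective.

27 July 2030

The last day of the mitigation period: 4 April 2030 + 49 days = 23 May 2030.
The last day of the appeal period: 23 May 2030 + 37 days = 29 June 2030.
The date termination becomes effective: 29 June 2030 + 28 days = 27 July 2030.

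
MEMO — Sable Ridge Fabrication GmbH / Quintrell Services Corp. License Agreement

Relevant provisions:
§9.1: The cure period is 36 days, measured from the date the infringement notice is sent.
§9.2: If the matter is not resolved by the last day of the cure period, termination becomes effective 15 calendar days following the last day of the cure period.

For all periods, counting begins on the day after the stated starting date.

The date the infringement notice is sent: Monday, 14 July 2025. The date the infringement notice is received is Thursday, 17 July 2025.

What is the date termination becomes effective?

3 September 2025

The last day of the cure period: 36 calendar days after 14 July 2025 is 19 August 2025.
The date termination becomes effective: 19 August 2025 + 15 days = 3 September 2025.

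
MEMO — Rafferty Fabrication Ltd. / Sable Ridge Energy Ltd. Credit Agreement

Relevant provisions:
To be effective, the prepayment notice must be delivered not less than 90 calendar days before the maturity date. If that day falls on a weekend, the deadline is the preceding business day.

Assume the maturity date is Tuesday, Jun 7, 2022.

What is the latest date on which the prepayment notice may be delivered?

Mar 9, 2022

Counting back 90 calendar days from Jun 7, 2022 gives Mar 9, 2022. That is a Wednesday, so no adjustment is needed.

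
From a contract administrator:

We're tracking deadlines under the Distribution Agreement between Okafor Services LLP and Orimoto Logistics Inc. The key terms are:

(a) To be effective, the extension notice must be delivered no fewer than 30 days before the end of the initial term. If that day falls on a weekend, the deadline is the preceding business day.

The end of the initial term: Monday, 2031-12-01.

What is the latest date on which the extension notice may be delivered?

2031-10-31

Counting back 30 calendar days from 2031-12-01 gives 2031-11-01. That is a Saturday, so the deadline moves back to Friday, 2031-10-31.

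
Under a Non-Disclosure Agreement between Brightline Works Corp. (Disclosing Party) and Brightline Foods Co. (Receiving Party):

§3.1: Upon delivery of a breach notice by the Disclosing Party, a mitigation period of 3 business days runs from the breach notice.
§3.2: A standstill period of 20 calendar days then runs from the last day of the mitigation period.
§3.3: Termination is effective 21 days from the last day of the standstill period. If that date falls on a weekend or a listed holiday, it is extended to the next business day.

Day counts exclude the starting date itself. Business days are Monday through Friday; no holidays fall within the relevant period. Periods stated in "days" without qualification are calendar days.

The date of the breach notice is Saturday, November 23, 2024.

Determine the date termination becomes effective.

January 7, 2025

The last day of the mitigation period: counting 3 business days from Saturday, November 23, 2024 (Nov 25, Nov 26, Nov 27, skipping weekends) reaches Wednesday, November 27, 2024.
The last day of the standstill period: 20 calendar days after November 27, 2024 is December 17, 2024.
The date termination becomes effective: December 17, 2024 + 21 days = January 7, 2025. January 7, 2025 is a Tuesday, so no roll-forward applies.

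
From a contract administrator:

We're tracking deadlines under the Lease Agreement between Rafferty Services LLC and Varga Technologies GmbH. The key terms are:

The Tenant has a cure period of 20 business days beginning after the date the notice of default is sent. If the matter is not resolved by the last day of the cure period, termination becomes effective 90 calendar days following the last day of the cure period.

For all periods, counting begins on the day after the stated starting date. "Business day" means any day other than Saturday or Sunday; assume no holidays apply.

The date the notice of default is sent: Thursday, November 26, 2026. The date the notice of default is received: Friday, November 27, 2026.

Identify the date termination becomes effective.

The last day of the cure period: counting 20 business days from Thursday, November 26, 2026 (Nov 27, Nov 30, Dec 1, Dec 2, …, Dec 22, Dec 23, Dec 24, skipping weekends) reaches Thursday, December 24, 2026.
The date termination becomes effective: 90 calendar days after December 24, 2026 is March 24, 2027.

March 24, 2027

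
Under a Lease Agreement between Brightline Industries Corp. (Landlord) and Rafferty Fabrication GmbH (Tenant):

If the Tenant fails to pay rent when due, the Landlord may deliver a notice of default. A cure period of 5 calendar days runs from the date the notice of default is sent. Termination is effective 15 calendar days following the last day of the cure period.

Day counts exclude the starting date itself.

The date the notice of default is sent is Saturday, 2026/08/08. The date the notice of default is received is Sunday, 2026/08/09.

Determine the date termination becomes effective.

2026/08/28

The last day of the cure period: 2026/08/08 + 5 days = 2026/08/13.
The date termination becomes effective: 2026/08/13 + 15 days = 2026/08/28.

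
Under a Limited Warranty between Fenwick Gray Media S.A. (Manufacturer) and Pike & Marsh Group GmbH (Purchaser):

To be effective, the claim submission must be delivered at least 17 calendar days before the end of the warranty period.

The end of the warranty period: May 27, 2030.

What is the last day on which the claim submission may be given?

May 10, 2030

Counting back 17 calendar days from May 27, 2030 gives May 10, 2030.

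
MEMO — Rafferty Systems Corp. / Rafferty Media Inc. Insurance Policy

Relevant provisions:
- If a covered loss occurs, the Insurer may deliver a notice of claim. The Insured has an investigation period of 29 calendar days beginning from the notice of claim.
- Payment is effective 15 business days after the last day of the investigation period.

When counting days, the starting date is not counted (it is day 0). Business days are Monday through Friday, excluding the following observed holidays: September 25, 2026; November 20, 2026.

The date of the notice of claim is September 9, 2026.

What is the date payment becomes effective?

October 29, 2026

The last day of the investigation period: September 9, 2026 + 29 days = October 8, 2026.
From Thursday, October 8, 2026, 15 business days (Oct 9, Oct 12, Oct 13, Oct 14, …, Oct 27, Oct 28, Oct 29, skipping weekends) brings us to Thursday, October 29, 2026, which is the date payment becomes effective.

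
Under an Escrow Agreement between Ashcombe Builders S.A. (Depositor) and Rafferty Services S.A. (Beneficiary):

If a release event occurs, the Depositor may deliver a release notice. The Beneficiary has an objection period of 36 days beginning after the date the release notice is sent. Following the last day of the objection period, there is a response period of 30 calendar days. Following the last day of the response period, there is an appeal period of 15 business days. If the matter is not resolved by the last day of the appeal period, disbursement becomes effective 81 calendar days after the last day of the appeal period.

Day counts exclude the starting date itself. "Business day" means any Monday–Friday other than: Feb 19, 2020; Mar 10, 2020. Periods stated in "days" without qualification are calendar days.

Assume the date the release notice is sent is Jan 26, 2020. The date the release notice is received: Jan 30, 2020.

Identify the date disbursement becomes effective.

Adding 36 calendar days to Jan 26, 2020 gives Mar 2, 2020, which is the last day of the objection period.
The last day of the response period: Mar 2, 2020 + 30 days = Apr 1, 2020.
The last day of the appeal period: 15 business days after Wednesday, Apr 1, 2020, skipping weekends — Apr 2, Apr 3, Apr 6, Apr 7, …, Apr 20, Apr 21, Apr 22 — lands on Wednesday, Apr 22, 2020.
Adding 81 calendar days to Apr 22, 2020 gives Jul 12, 2020, which is the date disbursement becomes effective.

Jul 12, 2020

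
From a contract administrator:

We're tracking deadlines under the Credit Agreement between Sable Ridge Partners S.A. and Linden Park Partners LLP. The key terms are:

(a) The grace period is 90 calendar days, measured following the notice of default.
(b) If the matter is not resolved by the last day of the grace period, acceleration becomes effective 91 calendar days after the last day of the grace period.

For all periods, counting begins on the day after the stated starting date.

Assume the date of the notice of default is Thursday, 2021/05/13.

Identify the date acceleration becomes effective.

2021/11/10

Adding 90 calendar days to 2021/05/13 gives 2021/08/11, which is the last day of the grace period.
The date acceleration becomes effective: 91 calendar days after 2021/08/11 is 2021/11/10.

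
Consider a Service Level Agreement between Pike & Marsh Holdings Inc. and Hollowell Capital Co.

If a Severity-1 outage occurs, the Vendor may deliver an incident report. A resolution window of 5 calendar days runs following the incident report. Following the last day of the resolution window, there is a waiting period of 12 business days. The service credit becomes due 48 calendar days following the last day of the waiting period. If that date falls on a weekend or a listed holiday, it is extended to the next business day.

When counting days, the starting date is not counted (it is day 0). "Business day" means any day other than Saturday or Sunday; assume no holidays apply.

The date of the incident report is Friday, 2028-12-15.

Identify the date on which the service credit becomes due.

The last day of the resolution window: 2028-12-15 + 5 days = 2028-12-20.
From Wednesday, 2028-12-20, 12 business days (Dec 21, Dec 22, Dec 25, Dec 26, …, Jan 3, Jan 4, Jan 5, skipping weekends) brings us to Friday, 2029-01-05, which is the last day of the waiting period.
The date on which the service credit becomes due: 2029-01-05 + 48 days = 2029-02-22. 2029-02-22 is a Thursday, so no roll-forward applies.

2029-02-22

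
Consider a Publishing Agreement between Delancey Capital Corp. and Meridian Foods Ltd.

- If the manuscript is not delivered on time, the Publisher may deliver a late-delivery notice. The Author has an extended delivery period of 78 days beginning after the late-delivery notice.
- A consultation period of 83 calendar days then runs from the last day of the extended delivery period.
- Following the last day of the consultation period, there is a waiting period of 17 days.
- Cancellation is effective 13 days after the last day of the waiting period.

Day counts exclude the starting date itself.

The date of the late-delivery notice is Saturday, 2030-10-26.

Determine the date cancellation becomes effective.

The last day of the extended delivery period: 78 calendar days after 2030-10-26 is 2031-01-12.
The last day of the consultation period: 83 calendar days after 2031-01-12 is 2031-04-05.
Adding 17 calendar days to 2031-04-05 gives 2031-04-22, which is the last day of the waiting period.
Adding 13 calendar days to 2031-04-22 gives 2031-05-05, which is the date cancellation becomes effective.

2031-05-05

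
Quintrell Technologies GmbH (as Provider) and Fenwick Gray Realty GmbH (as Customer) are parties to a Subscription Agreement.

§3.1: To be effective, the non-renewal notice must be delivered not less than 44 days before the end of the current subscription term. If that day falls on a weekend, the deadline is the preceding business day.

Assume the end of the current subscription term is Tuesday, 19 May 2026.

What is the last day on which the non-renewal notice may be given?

Counting back 44 calendar days from 19 May 2026 gives 5 April 2026. That is a Sunday, so the deadline moves back to Friday, 3 April 2026.

3 April 2026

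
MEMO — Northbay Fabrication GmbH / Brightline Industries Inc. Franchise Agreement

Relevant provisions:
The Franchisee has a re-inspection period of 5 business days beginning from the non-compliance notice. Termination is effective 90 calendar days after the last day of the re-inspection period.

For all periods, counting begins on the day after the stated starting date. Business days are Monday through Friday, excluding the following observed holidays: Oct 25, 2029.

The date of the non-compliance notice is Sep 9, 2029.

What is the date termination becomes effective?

From Sunday, Sep 9, 2029, 5 business days (Sep 10, Sep 11, Sep 12, Sep 13, Sep 14, skipping weekends) brings us to Friday, Sep 14, 2029, which is the last day of the re-inspection period.
The date termination becomes effective: Sep 14, 2029 + 90 days = Dec 13, 2029.

Dec 13, 2029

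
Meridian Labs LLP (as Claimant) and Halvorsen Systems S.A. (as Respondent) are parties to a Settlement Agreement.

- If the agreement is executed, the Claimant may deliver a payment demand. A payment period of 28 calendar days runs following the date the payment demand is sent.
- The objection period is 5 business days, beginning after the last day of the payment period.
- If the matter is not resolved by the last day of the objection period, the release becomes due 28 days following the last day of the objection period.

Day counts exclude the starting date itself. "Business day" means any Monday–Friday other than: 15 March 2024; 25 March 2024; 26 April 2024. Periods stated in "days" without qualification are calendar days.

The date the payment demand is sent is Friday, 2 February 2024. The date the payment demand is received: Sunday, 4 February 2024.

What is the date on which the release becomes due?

5 April 2024

Adding 28 calendar days to 2 February 2024 gives 1 March 2024, which is the last day of the payment period.
The last day of the objection period: 5 business days after Friday, 1 March 2024, skipping weekends — Mar 4, Mar 5, Mar 6, Mar 7, Mar 8 — lands on Friday, 8 March 2024.
Adding 28 calendar days to 8 March 2024 gives 5 April 2024, which is the date on which the release becomes due.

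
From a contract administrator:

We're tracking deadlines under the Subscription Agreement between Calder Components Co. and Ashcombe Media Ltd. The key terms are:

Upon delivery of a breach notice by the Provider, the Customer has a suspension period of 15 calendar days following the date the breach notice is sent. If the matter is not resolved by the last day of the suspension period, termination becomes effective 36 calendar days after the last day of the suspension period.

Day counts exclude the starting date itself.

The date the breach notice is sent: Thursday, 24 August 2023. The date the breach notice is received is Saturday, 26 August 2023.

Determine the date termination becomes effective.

14 October 2023

Adding 15 calendar days to 24 August 2023 gives 8 September 2023, which is the last day of the suspension period.
The date termination becomes effective: 8 September 2023 + 36 days = 14 October 2023.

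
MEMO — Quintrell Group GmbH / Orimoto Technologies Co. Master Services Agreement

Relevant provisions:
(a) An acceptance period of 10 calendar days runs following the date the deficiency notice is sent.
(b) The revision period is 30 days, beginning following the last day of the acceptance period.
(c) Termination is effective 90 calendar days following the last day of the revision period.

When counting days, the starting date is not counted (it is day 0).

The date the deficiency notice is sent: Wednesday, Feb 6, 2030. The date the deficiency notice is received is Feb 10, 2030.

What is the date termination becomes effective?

Jun 16, 2030

The last day of the acceptance period: Feb 6, 2030 + 10 days = Feb 16, 2030.
The last day of the revision period: Feb 16, 2030 + 30 days = Mar 18, 2030.
The date termination becomes effective: 90 calendar days after Mar 18, 2030 is Jun 16, 2030.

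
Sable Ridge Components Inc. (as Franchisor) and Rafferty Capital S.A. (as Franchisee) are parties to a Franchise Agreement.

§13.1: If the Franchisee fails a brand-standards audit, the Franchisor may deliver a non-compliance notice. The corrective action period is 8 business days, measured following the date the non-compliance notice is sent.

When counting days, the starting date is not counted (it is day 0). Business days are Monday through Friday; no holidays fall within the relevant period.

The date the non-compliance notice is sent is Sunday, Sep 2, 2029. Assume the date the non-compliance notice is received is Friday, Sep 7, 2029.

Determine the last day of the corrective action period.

The last day of the corrective action period: counting 8 business days from Sunday, Sep 2, 2029 (Sep 3, Sep 4, Sep 5, Sep 6, Sep 7, Sep 10, Sep 11, Sep 12, skipping weekends) reaches Wednesday, Sep 12, 2029.

Sep 12, 2029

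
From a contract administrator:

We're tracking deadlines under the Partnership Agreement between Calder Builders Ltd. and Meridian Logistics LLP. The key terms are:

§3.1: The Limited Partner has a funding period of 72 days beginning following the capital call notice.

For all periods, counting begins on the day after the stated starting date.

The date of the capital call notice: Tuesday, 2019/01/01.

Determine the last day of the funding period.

The last day of the funding period: 72 calendar days after 2019/01/01 is 2019/03/14.

2019/03/14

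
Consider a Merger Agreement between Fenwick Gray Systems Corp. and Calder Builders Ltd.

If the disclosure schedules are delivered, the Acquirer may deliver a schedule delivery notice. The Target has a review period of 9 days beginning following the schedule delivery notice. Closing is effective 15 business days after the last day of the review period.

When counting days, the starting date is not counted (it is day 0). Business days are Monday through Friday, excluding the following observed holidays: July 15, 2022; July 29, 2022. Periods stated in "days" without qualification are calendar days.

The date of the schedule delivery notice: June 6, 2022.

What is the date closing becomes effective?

July 6, 2022

The last day of the review period: June 6, 2022 + 9 days = June 15, 2022.
The date closing becomes effective: counting 15 business days from Wednesday, June 15, 2022 (Jun 16, Jun 17, Jun 20, Jun 21, …, Jul 4, Jul 5, Jul 6, skipping weekends) reaches Wednesday, July 6, 2022.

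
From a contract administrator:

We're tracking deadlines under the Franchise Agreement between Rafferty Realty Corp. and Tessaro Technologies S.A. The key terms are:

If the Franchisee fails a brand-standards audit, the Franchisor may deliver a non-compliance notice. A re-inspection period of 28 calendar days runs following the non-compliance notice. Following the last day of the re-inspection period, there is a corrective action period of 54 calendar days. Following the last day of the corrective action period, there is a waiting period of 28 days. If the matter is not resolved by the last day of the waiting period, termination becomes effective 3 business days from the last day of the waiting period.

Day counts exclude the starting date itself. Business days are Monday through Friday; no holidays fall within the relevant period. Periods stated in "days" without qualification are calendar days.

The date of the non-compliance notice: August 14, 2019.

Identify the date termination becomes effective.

December 5, 2019

The last day of the re-inspection period: 28 calendar days after August 14, 2019 is September 11, 2019.
Adding 54 calendar days to September 11, 2019 gives November 4, 2019, which is the last day of the corrective action period.
The last day of the waiting period: November 4, 2019 + 28 days = December 2, 2019.
The date termination becomes effective: 3 business days after Monday, December 2, 2019, skipping weekends — Dec 3, Dec 4, Dec 5 — lands on Thursday, December 5, 2019.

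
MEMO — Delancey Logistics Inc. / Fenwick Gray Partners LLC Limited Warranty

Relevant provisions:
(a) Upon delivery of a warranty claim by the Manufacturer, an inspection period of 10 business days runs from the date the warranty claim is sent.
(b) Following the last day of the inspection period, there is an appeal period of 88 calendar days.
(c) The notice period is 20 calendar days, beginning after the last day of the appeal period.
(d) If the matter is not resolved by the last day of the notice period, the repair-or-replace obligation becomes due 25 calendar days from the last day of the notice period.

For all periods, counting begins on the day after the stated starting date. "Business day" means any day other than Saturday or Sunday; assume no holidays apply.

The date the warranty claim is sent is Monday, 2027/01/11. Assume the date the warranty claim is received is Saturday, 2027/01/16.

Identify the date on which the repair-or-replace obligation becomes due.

2027/06/07

The last day of the inspection period: 10 business days after Monday, 2027/01/11, skipping weekends — Jan 12, Jan 13, Jan 14, Jan 15, Jan 18, Jan 19, Jan 20, Jan 21, Jan 22, Jan 25 — lands on Monday, 2027/01/25.
The last day of the appeal period: 2027/01/25 + 88 days = 2027/04/23.
The last day of the notice period: 20 calendar days after 2027/04/23 is 2027/05/13.
Adding 25 calendar days to 2027/05/13 gives 2027/06/07, which is the date on which the repair-or-replace obligation becomes due.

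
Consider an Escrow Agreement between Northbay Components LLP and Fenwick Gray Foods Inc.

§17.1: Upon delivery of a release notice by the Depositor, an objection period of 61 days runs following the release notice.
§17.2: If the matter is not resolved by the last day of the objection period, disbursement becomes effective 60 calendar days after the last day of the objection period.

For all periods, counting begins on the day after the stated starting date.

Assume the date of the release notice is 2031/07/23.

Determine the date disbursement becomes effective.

Adding 61 calendar days to 2031/07/23 gives 2031/09/22, which is the last day of the objection period.
Adding 60 calendar days to 2031/09/22 gives 2031/11/21, which is the date disbursement becomes effective.

2031/11/21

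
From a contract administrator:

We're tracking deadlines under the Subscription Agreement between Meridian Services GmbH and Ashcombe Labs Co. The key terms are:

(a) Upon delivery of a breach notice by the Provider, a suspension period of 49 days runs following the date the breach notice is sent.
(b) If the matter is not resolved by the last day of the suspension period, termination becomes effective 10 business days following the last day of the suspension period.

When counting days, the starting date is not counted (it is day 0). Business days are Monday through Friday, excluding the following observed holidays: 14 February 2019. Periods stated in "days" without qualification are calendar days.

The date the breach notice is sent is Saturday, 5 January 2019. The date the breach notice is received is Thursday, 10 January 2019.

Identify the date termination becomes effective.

8 March 2019

The last day of the suspension period: 5 January 2019 + 49 days = 23 February 2019.
From Saturday, 23 February 2019, 10 business days (Feb 25, Feb 26, Feb 27, Feb 28, Mar 1, Mar 4, Mar 5, Mar 6, Mar 7, Mar 8, skipping weekends) brings us to Friday, 8 March 2019, which is the date termination becomes effective.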